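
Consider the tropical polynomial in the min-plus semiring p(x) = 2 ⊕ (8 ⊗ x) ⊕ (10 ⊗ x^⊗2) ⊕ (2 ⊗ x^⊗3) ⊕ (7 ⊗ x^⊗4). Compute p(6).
p(6) = 2

A tropical monomial a ⊗ x^⊗i evaluates to a + i · x. Evaluating each term at x = 6:
  Term 0 contributes 2 + 0 · 6 = 2
  Term 1 contributes 8 + 1 · 6 = 14
  Term 2 contributes 10 + 2 · 6 = 22
  Term 3 contributes 2 + 3 · 6 = 20
  Term 4 contributes 7 + 4 · 6 = 31
p(6) = ⊕ of these = min[2, 14, 22, 20, 31] = 2.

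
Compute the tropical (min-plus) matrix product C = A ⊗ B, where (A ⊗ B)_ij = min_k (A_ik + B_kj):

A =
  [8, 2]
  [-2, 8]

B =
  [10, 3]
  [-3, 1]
A ⊗ B =
  [-1, 3]
  [5, 1]

Apply the min-plus product entry-by-entry:
  C[0][0] = min over k of (A[0][0] + B[0][0] = 8 + 10 = 18, A[0][1] + B[1][0] = 2 + -3 = -1) = -1 (attained at k = 1)
  C[0][1] = min over k of (A[0][0] + B[0][1] = 8 + 3 = 11, A[0][1] + B[1][1] = 2 + 1 = 3) = 3 (attained at k = 1)
  C[1][0] = min over k of (A[1][0] + B[0][0] = -2 + 10 = 8, A[1][1] + B[1][0] = 8 + -3 = 5) = 5 (attained at k = 1)
  C[1][1] = min over k of (A[1][0] + B[0][1] = -2 + 3 = 1, A[1][1] + B[1][1] = 8 + 1 = 9) = 1 (attained at k = 0)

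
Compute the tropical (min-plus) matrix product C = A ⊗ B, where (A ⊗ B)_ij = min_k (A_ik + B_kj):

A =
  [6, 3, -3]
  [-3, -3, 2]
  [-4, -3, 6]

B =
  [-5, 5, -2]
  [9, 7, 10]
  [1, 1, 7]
A ⊗ B =
  [-2, -2, 4]
  [-8, 2, -5]
  [-9, 1, -6]

Apply the min-plus product entry-by-entry:
  C[0][0] = min over k of (A[0][0] + B[0][0] = 6 + -5 = 1, A[0][1] + B[1][0] = 3 + 9 = 12, A[0][2] + B[2][0] = -3 + 1 = -2) = -2 (attained at k = 2)
  C[0][1] = min over k of (A[0][0] + B[0][1] = 6 + 5 = 11, A[0][1] + B[1][1] = 3 + 7 = 10, A[0][2] + B[2][1] = -3 + 1 = -2) = -2 (attained at k = 2)
  C[0][2] = min over k of (A[0][0] + B[0][2] = 6 + -2 = 4, A[0][1] + B[1][2] = 3 + 10 = 13, A[0][2] + B[2][2] = -3 + 7 = 4) = 4 (attained at k = 0)
  C[1][0] = min over k of (A[1][0] + B[0][0] = -3 + -5 = -8, A[1][1] + B[1][0] = -3 + 9 = 6, A[1][2] + B[2][0] = 2 + 1 = 3) = -8 (attained at k = 0)
  C[1][1] = min over k of (A[1][0] + B[0][1] = -3 + 5 = 2, A[1][1] + B[1][1] = -3 + 7 = 4, A[1][2] + B[2][1] = 2 + 1 = 3) = 2 (attained at k = 0)
  C[1][2] = min over k of (A[1][0] + B[0][2] = -3 + -2 = -5, A[1][1] + B[1][2] = -3 + 10 = 7, A[1][2] + B[2][2] = 2 + 7 = 9) = -5 (attained at k = 0)
  C[2][0] = min over k of (A[2][0] + B[0][0] = -4 + -5 = -9, A[2][1] + B[1][0] = -3 + 9 = 6, A[2][2] + B[2][0] = 6 + 1 = 7) = -9 (attained at k = 0)
  C[2][1] = min over k of (A[2][0] + B[0][1] = -4 + 5 = 1, A[2][1] + B[1][1] = -3 + 7 = 4, A[2][2] + B[2][1] = 6 + 1 = 7) = 1 (attained at k = 0)
  C[2][2] = min over k of (A[2][0] + B[0][2] = -4 + -2 = -6, A[2][1] + B[1][2] = -3 + 10 = 7, A[2][2] + B[2][2] = 6 + 7 = 13) = -6 (attained at k = 0)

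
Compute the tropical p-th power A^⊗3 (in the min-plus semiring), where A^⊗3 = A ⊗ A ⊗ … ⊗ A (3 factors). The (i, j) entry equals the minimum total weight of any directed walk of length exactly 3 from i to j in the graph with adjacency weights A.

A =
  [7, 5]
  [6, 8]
A^⊗3 =
  [18, 16]
  [17, 18]

Each entry (A^⊗3)_ij equals the minimum over all length-3 walks i = v_0 → v_1 → … → v_3 = j of Σ_t A[v_t][v_{t+1}]. For example, for (i, j) = (0, 1) we minimise over 4 possible intermediate vertex sequences; the minimum is 16, attained along the walk 0 → 1 → 0 → 1.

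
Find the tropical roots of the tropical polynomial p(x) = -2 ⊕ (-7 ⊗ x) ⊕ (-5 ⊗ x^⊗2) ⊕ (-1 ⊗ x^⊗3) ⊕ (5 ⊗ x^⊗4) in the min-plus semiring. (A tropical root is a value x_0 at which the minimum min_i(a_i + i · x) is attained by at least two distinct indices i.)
Roots: {-6, -4, -2, 5}

Each tropical root is a break point of the lower envelope of the lines y = a_i + i · x (there are 5 lines, with slopes 0, 1, ..., 4). Only the lines that attain the minimum somewhere contribute to roots; other lines are dominated. Here the surviving (envelope) indices are i = 4, i = 3, i = 2, i = 1, i = 0.
Intersections between consecutive envelope lines give the roots: for adjacent envelope indices i < j the intersection is x = (a_i − a_j) / (j − i). Reading off the sorted break points: {-6, -4, -2, 5}.
Verification: at each break x_0, at least two indices attain the minimum of min_i(a_i + i · x_0).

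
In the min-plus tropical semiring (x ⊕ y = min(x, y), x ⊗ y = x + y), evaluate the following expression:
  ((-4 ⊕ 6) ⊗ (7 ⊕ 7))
((-4 ⊕ 6) ⊗ (7 ⊕ 7)) = 3

Expand innermost to outermost. Recall ⊕ takes the minimum of its arguments and ⊗ takes their sum. Working out the expression ((-4 ⊕ 6) ⊗ (7 ⊕ 7)) gives 3.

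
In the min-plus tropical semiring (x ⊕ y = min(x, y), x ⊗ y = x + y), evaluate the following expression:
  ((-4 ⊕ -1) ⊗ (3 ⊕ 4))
((-4 ⊕ -1) ⊗ (3 ⊕ 4)) = -1

Expand innermost to outermost. Recall ⊕ takes the minimum of its arguments and ⊗ takes their sum. Working out the expression ((-4 ⊕ -1) ⊗ (3 ⊕ 4)) gives -1.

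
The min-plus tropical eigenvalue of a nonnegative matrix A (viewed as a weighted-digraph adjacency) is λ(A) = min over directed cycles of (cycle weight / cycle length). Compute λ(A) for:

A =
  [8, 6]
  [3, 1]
λ(A) = 1

Enumerate directed cycles and compute their means (weight / length). Sample:
  cycle 0 → 0: weight = 8, length = 1, mean = 8/1 ≈ 8.000
  cycle 1 → 1: weight = 1, length = 1, mean = 1/1 ≈ 1.000
  cycle 0 → 1 → 0: weight = 9, length = 2, mean = 9/2 ≈ 4.500
  cycle 1 → 0 → 1: weight = 9, length = 2, mean = 9/2 ≈ 4.500
Minimum mean = 1.000, attained e.g. along the cycle 1 → 1 with weight 1 and length 1. So λ(A) = 1/1 = 1.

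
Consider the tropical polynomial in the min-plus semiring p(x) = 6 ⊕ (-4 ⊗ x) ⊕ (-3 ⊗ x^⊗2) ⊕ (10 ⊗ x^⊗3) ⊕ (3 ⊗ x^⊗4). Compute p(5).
p(5) = 1

A tropical monomial a ⊗ x^⊗i evaluates to a + i · x. Evaluating each term at x = 5:
  Term 0 contributes 6 + 0 · 5 = 6
  Term 1 contributes -4 + 1 · 5 = 1
  Term 2 contributes -3 + 2 · 5 = 7
  Term 3 contributes 10 + 3 · 5 = 25
  Term 4 contributes 3 + 4 · 5 = 23
p(5) = ⊕ of these = min[6, 1, 7, 25, 23] = 1.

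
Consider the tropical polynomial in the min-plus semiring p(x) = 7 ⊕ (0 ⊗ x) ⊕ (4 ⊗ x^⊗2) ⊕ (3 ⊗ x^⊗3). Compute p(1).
p(1) = 1

A tropical monomial a ⊗ x^⊗i evaluates to a + i · x. Evaluating each term at x = 1:
  Term 0 contributes 7 + 0 · 1 = 7
  Term 1 contributes 0 + 1 · 1 = 1
  Term 2 contributes 4 + 2 · 1 = 6
  Term 3 contributes 3 + 3 · 1 = 6
p(1) = ⊕ of these = min[7, 1, 6, 6] = 1.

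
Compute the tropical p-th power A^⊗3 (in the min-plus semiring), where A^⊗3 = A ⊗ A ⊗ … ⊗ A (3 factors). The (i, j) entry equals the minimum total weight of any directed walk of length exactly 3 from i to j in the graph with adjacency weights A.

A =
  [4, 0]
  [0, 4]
A^⊗3 =
  [4, 0]
  [0, 4]

Each entry (A^⊗3)_ij equals the minimum over all length-3 walks i = v_0 → v_1 → … → v_3 = j of Σ_t A[v_t][v_{t+1}]. For example, for (i, j) = (0, 1) we minimise over 4 possible intermediate vertex sequences; the minimum is 0, attained along the walk 0 → 1 → 0 → 1.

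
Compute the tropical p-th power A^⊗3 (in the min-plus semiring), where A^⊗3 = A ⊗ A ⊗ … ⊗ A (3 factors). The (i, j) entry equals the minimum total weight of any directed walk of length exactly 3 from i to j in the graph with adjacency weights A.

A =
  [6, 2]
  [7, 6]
A^⊗3 =
  [15, 11]
  [16, 15]

Each entry (A^⊗3)_ij equals the minimum over all length-3 walks i = v_0 → v_1 → … → v_3 = j of Σ_t A[v_t][v_{t+1}]. For example, for (i, j) = (0, 1) we minimise over 4 possible intermediate vertex sequences; the minimum is 11, attained along the walk 0 → 1 → 0 → 1.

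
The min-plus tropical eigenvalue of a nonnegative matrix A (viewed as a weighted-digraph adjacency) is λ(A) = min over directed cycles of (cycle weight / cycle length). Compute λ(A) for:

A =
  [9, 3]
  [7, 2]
λ(A) = 2

Enumerate directed cycles and compute their means (weight / length). Sample:
  cycle 0 → 0: weight = 9, length = 1, mean = 9/1 ≈ 9.000
  cycle 1 → 1: weight = 2, length = 1, mean = 2/1 ≈ 2.000
  cycle 0 → 1 → 0: weight = 10, length = 2, mean = 10/2 ≈ 5.000
  cycle 1 → 0 → 1: weight = 10, length = 2, mean = 10/2 ≈ 5.000
Minimum mean = 2.000, attained e.g. along the cycle 1 → 1 with weight 2 and length 1. So λ(A) = 2/1 = 2.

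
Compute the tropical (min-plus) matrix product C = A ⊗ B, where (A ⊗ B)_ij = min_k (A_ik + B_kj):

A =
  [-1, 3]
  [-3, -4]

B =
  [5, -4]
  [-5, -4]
A ⊗ B =
  [-2, -5]
  [-9, -8]

Apply the min-plus product entry-by-entry:
  C[0][0] = min over k of (A[0][0] + B[0][0] = -1 + 5 = 4, A[0][1] + B[1][0] = 3 + -5 = -2) = -2 (attained at k = 1)
  C[0][1] = min over k of (A[0][0] + B[0][1] = -1 + -4 = -5, A[0][1] + B[1][1] = 3 + -4 = -1) = -5 (attained at k = 0)
  C[1][0] = min over k of (A[1][0] + B[0][0] = -3 + 5 = 2, A[1][1] + B[1][0] = -4 + -5 = -9) = -9 (attained at k = 1)
  C[1][1] = min over k of (A[1][0] + B[0][1] = -3 + -4 = -7, A[1][1] + B[1][1] = -4 + -4 = -8) = -8 (attained at k = 1)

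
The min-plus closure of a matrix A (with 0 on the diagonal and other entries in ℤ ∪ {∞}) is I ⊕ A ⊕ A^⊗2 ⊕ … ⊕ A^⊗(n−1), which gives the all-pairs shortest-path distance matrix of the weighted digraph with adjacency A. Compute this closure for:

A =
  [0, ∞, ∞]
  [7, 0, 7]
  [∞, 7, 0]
Closure =
  [0, ∞, ∞]
  [7, 0, 7]
  [14, 7, 0]

This is the Floyd-Warshall all-pairs shortest-path computation. For each intermediate vertex k = 0, 1, …, 2, update dist[i][j] ← min(dist[i][j], dist[i][k] + dist[k][j]). The final matrix gives, for each (i, j), the minimum total weight of any directed path from i to j (possibly empty when i = j).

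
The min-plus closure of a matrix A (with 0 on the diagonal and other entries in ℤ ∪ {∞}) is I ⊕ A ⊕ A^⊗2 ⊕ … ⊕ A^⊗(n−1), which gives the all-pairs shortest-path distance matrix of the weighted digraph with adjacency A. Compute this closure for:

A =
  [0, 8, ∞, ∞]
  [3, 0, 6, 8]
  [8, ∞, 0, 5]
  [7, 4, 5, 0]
Closure =
  [0, 8, 14, 16]
  [3, 0, 6, 8]
  [8, 9, 0, 5]
  [7, 4, 5, 0]

This is the Floyd-Warshall all-pairs shortest-path computation. For each intermediate vertex k = 0, 1, …, 3, update dist[i][j] ← min(dist[i][j], dist[i][k] + dist[k][j]). The final matrix gives, for each (i, j), the minimum total weight of any directed path from i to j (possibly empty when i = j).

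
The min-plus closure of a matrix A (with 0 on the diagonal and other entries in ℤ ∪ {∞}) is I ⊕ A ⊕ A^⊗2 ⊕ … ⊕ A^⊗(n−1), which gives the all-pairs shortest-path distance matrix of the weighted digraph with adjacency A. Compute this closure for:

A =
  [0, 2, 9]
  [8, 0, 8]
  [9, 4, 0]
Closure =
  [0, 2, 9]
  [8, 0, 8]
  [9, 4, 0]

This is the Floyd-Warshall all-pairs shortest-path computation. For each intermediate vertex k = 0, 1, …, 2, update dist[i][j] ← min(dist[i][j], dist[i][k] + dist[k][j]). The final matrix gives, for each (i, j), the minimum total weight of any directed path from i to j (possibly empty when i = j).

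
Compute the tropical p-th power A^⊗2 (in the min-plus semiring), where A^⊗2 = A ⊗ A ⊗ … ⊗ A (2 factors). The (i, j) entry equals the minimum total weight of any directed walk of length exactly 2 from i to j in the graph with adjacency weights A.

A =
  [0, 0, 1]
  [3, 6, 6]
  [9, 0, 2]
A^⊗2 =
  [0, 0, 1]
  [3, 3, 4]
  [3, 2, 4]

Each entry (A^⊗2)_ij equals the minimum over all length-2 walks i = v_0 → v_1 → … → v_2 = j of Σ_t A[v_t][v_{t+1}]. For example, for (i, j) = (0, 2) we minimise over 3 possible intermediate vertex sequences; the minimum is 1, attained along the walk 0 → 0 → 2.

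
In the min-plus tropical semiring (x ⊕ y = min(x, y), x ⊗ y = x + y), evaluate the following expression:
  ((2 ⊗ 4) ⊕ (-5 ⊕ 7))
((2 ⊗ 4) ⊕ (-5 ⊕ 7)) = -5

Expand innermost to outermost. Recall ⊕ takes the minimum of its arguments and ⊗ takes their sum. Working out the expression ((2 ⊗ 4) ⊕ (-5 ⊕ 7)) gives -5.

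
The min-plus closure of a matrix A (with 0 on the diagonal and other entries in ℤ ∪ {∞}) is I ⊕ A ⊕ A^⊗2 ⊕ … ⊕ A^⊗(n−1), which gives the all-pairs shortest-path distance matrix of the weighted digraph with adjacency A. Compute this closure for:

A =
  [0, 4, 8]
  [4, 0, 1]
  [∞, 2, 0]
Closure =
  [0, 4, 5]
  [4, 0, 1]
  [6, 2, 0]

This is the Floyd-Warshall all-pairs shortest-path computation. For each intermediate vertex k = 0, 1, …, 2, update dist[i][j] ← min(dist[i][j], dist[i][k] + dist[k][j]). The final matrix gives, for each (i, j), the minimum total weight of any directed path from i to j (possibly empty when i = j).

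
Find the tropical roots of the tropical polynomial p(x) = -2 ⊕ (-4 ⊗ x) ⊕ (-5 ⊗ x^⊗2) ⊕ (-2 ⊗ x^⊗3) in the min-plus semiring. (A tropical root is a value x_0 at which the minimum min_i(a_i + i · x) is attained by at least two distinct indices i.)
Roots: {-3, 1, 2}

Each tropical root is a break point of the lower envelope of the lines y = a_i + i · x (there are 4 lines, with slopes 0, 1, ..., 3). Only the lines that attain the minimum somewhere contribute to roots; other lines are dominated. Here the surviving (envelope) indices are i = 3, i = 2, i = 1, i = 0.
Intersections between consecutive envelope lines give the roots: for adjacent envelope indices i < j the intersection is x = (a_i − a_j) / (j − i). Reading off the sorted break points: {-3, 1, 2}.
Verification: at each break x_0, at least two indices attain the minimum of min_i(a_i + i · x_0).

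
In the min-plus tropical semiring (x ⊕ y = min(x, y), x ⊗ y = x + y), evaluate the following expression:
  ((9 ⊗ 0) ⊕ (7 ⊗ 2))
((9 ⊗ 0) ⊕ (7 ⊗ 2)) = 9

Expand innermost to outermost. Recall ⊕ takes the minimum of its arguments and ⊗ takes their sum. Working out the expression ((9 ⊗ 0) ⊕ (7 ⊗ 2)) gives 9.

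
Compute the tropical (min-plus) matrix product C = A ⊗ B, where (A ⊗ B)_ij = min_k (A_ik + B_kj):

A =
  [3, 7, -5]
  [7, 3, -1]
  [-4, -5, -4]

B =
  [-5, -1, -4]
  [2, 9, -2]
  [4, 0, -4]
A ⊗ B =
  [-2, -5, -9]
  [2, -1, -5]
  [-9, -5, -8]

Apply the min-plus product entry-by-entry:
  C[0][0] = min over k of (A[0][0] + B[0][0] = 3 + -5 = -2, A[0][1] + B[1][0] = 7 + 2 = 9, A[0][2] + B[2][0] = -5 + 4 = -1) = -2 (attained at k = 0)
  C[0][1] = min over k of (A[0][0] + B[0][1] = 3 + -1 = 2, A[0][1] + B[1][1] = 7 + 9 = 16, A[0][2] + B[2][1] = -5 + 0 = -5) = -5 (attained at k = 2)
  C[0][2] = min over k of (A[0][0] + B[0][2] = 3 + -4 = -1, A[0][1] + B[1][2] = 7 + -2 = 5, A[0][2] + B[2][2] = -5 + -4 = -9) = -9 (attained at k = 2)
  C[1][0] = min over k of (A[1][0] + B[0][0] = 7 + -5 = 2, A[1][1] + B[1][0] = 3 + 2 = 5, A[1][2] + B[2][0] = -1 + 4 = 3) = 2 (attained at k = 0)
  C[1][1] = min over k of (A[1][0] + B[0][1] = 7 + -1 = 6, A[1][1] + B[1][1] = 3 + 9 = 12, A[1][2] + B[2][1] = -1 + 0 = -1) = -1 (attained at k = 2)
  C[1][2] = min over k of (A[1][0] + B[0][2] = 7 + -4 = 3, A[1][1] + B[1][2] = 3 + -2 = 1, A[1][2] + B[2][2] = -1 + -4 = -5) = -5 (attained at k = 2)
  C[2][0] = min over k of (A[2][0] + B[0][0] = -4 + -5 = -9, A[2][1] + B[1][0] = -5 + 2 = -3, A[2][2] + B[2][0] = -4 + 4 = 0) = -9 (attained at k = 0)
  C[2][1] = min over k of (A[2][0] + B[0][1] = -4 + -1 = -5, A[2][1] + B[1][1] = -5 + 9 = 4, A[2][2] + B[2][1] = -4 + 0 = -4) = -5 (attained at k = 0)
  C[2][2] = min over k of (A[2][0] + B[0][2] = -4 + -4 = -8, A[2][1] + B[1][2] = -5 + -2 = -7, A[2][2] + B[2][2] = -4 + -4 = -8) = -8 (attained at k = 0)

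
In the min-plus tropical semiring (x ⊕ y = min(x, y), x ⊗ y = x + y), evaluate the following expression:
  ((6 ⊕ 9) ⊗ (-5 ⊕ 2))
((6 ⊕ 9) ⊗ (-5 ⊕ 2)) = 1

Expand innermost to outermost. Recall ⊕ takes the minimum of its arguments and ⊗ takes their sum. Working out the expression ((6 ⊕ 9) ⊗ (-5 ⊕ 2)) gives 1.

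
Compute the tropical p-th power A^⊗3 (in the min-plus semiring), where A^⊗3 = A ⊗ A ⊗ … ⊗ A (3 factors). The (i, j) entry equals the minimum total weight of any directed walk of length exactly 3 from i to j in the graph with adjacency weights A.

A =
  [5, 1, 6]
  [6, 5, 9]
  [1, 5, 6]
A^⊗3 =
  [11, 8, 13]
  [13, 11, 16]
  [8, 7, 11]

Each entry (A^⊗3)_ij equals the minimum over all length-3 walks i = v_0 → v_1 → … → v_3 = j of Σ_t A[v_t][v_{t+1}]. For example, for (i, j) = (0, 2) we minimise over 9 possible intermediate vertex sequences; the minimum is 13, attained along the walk 0 → 1 → 0 → 2.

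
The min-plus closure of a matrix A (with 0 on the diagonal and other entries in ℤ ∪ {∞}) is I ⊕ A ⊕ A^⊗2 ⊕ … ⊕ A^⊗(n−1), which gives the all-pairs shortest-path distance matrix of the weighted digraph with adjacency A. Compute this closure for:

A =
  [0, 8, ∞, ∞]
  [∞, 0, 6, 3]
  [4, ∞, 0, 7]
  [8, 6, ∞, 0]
Closure =
  [0, 8, 14, 11]
  [10, 0, 6, 3]
  [4, 12, 0, 7]
  [8, 6, 12, 0]

This is the Floyd-Warshall all-pairs shortest-path computation. For each intermediate vertex k = 0, 1, …, 3, update dist[i][j] ← min(dist[i][j], dist[i][k] + dist[k][j]). The final matrix gives, for each (i, j), the minimum total weight of any directed path from i to j (possibly empty when i = j).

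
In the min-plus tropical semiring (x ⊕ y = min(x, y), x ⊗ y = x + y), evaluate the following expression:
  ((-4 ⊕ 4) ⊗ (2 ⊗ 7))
((-4 ⊕ 4) ⊗ (2 ⊗ 7)) = 5

Expand innermost to outermost. Recall ⊕ takes the minimum of its arguments and ⊗ takes their sum. Working out the expression ((-4 ⊕ 4) ⊗ (2 ⊗ 7)) gives 5.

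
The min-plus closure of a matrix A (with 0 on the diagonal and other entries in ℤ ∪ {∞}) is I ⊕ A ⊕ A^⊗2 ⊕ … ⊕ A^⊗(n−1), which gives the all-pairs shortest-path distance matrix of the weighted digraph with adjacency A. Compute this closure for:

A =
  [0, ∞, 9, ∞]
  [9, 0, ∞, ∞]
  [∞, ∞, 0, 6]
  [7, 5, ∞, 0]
Closure =
  [0, 20, 9, 15]
  [9, 0, 18, 24]
  [13, 11, 0, 6]
  [7, 5, 16, 0]

This is the Floyd-Warshall all-pairs shortest-path computation. For each intermediate vertex k = 0, 1, …, 3, update dist[i][j] ← min(dist[i][j], dist[i][k] + dist[k][j]). The final matrix gives, for each (i, j), the minimum total weight of any directed path from i to j (possibly empty when i = j).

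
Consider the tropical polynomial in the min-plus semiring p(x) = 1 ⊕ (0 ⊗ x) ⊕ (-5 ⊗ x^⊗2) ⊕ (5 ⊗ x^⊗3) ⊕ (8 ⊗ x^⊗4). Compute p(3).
p(3) = 1

A tropical monomial a ⊗ x^⊗i evaluates to a + i · x. Evaluating each term at x = 3:
  Term 0 contributes 1 + 0 · 3 = 1
  Term 1 contributes 0 + 1 · 3 = 3
  Term 2 contributes -5 + 2 · 3 = 1
  Term 3 contributes 5 + 3 · 3 = 14
  Term 4 contributes 8 + 4 · 3 = 20
p(3) = ⊕ of these = min[1, 3, 1, 14, 20] = 1.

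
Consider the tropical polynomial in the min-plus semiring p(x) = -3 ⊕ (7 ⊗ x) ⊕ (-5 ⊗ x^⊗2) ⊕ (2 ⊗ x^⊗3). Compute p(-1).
p(-1) = -7

A tropical monomial a ⊗ x^⊗i evaluates to a + i · x. Evaluating each term at x = -1:
  Term 0 contributes -3 + 0 · -1 = -3
  Term 1 contributes 7 + 1 · -1 = 6
  Term 2 contributes -5 + 2 · -1 = -7
  Term 3 contributes 2 + 3 · -1 = -1
p(-1) = ⊕ of these = min[-3, 6, -7, -1] = -7.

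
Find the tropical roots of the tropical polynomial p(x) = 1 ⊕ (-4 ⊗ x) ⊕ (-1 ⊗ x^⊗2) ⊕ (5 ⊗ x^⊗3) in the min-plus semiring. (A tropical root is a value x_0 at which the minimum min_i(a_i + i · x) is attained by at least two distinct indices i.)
Roots: {-6, -3, 5}

Each tropical root is a break point of the lower envelope of the lines y = a_i + i · x (there are 4 lines, with slopes 0, 1, ..., 3). Only the lines that attain the minimum somewhere contribute to roots; other lines are dominated. Here the surviving (envelope) indices are i = 3, i = 2, i = 1, i = 0.
Intersections between consecutive envelope lines give the roots: for adjacent envelope indices i < j the intersection is x = (a_i − a_j) / (j − i). Reading off the sorted break points: {-6, -3, 5}.
Verification: at each break x_0, at least two indices attain the minimum of min_i(a_i + i · x_0).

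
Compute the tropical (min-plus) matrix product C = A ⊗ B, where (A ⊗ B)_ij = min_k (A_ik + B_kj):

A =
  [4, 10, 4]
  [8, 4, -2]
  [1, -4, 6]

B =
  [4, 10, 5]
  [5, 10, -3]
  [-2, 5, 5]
A ⊗ B =
  [2, 9, 7]
  [-4, 3, 1]
  [1, 6, -7]

Apply the min-plus product entry-by-entry:
  C[0][0] = min over k of (A[0][0] + B[0][0] = 4 + 4 = 8, A[0][1] + B[1][0] = 10 + 5 = 15, A[0][2] + B[2][0] = 4 + -2 = 2) = 2 (attained at k = 2)
  C[0][1] = min over k of (A[0][0] + B[0][1] = 4 + 10 = 14, A[0][1] + B[1][1] = 10 + 10 = 20, A[0][2] + B[2][1] = 4 + 5 = 9) = 9 (attained at k = 2)
  C[0][2] = min over k of (A[0][0] + B[0][2] = 4 + 5 = 9, A[0][1] + B[1][2] = 10 + -3 = 7, A[0][2] + B[2][2] = 4 + 5 = 9) = 7 (attained at k = 1)
  C[1][0] = min over k of (A[1][0] + B[0][0] = 8 + 4 = 12, A[1][1] + B[1][0] = 4 + 5 = 9, A[1][2] + B[2][0] = -2 + -2 = -4) = -4 (attained at k = 2)
  C[1][1] = min over k of (A[1][0] + B[0][1] = 8 + 10 = 18, A[1][1] + B[1][1] = 4 + 10 = 14, A[1][2] + B[2][1] = -2 + 5 = 3) = 3 (attained at k = 2)
  C[1][2] = min over k of (A[1][0] + B[0][2] = 8 + 5 = 13, A[1][1] + B[1][2] = 4 + -3 = 1, A[1][2] + B[2][2] = -2 + 5 = 3) = 1 (attained at k = 1)
  C[2][0] = min over k of (A[2][0] + B[0][0] = 1 + 4 = 5, A[2][1] + B[1][0] = -4 + 5 = 1, A[2][2] + B[2][0] = 6 + -2 = 4) = 1 (attained at k = 1)
  C[2][1] = min over k of (A[2][0] + B[0][1] = 1 + 10 = 11, A[2][1] + B[1][1] = -4 + 10 = 6, A[2][2] + B[2][1] = 6 + 5 = 11) = 6 (attained at k = 1)
  C[2][2] = min over k of (A[2][0] + B[0][2] = 1 + 5 = 6, A[2][1] + B[1][2] = -4 + -3 = -7, A[2][2] + B[2][2] = 6 + 5 = 11) = -7 (attained at k = 1)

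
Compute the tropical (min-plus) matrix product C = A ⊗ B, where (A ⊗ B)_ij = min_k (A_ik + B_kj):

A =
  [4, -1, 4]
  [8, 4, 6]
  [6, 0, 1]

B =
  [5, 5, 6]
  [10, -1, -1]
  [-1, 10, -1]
A ⊗ B =
  [3, -2, -2]
  [5, 3, 3]
  [0, -1, -1]

Apply the min-plus product entry-by-entry:
  C[0][0] = min over k of (A[0][0] + B[0][0] = 4 + 5 = 9, A[0][1] + B[1][0] = -1 + 10 = 9, A[0][2] + B[2][0] = 4 + -1 = 3) = 3 (attained at k = 2)
  C[0][1] = min over k of (A[0][0] + B[0][1] = 4 + 5 = 9, A[0][1] + B[1][1] = -1 + -1 = -2, A[0][2] + B[2][1] = 4 + 10 = 14) = -2 (attained at k = 1)
  C[0][2] = min over k of (A[0][0] + B[0][2] = 4 + 6 = 10, A[0][1] + B[1][2] = -1 + -1 = -2, A[0][2] + B[2][2] = 4 + -1 = 3) = -2 (attained at k = 1)
  C[1][0] = min over k of (A[1][0] + B[0][0] = 8 + 5 = 13, A[1][1] + B[1][0] = 4 + 10 = 14, A[1][2] + B[2][0] = 6 + -1 = 5) = 5 (attained at k = 2)
  C[1][1] = min over k of (A[1][0] + B[0][1] = 8 + 5 = 13, A[1][1] + B[1][1] = 4 + -1 = 3, A[1][2] + B[2][1] = 6 + 10 = 16) = 3 (attained at k = 1)
  C[1][2] = min over k of (A[1][0] + B[0][2] = 8 + 6 = 14, A[1][1] + B[1][2] = 4 + -1 = 3, A[1][2] + B[2][2] = 6 + -1 = 5) = 3 (attained at k = 1)
  C[2][0] = min over k of (A[2][0] + B[0][0] = 6 + 5 = 11, A[2][1] + B[1][0] = 0 + 10 = 10, A[2][2] + B[2][0] = 1 + -1 = 0) = 0 (attained at k = 2)
  C[2][1] = min over k of (A[2][0] + B[0][1] = 6 + 5 = 11, A[2][1] + B[1][1] = 0 + -1 = -1, A[2][2] + B[2][1] = 1 + 10 = 11) = -1 (attained at k = 1)
  C[2][2] = min over k of (A[2][0] + B[0][2] = 6 + 6 = 12, A[2][1] + B[1][2] = 0 + -1 = -1, A[2][2] + B[2][2] = 1 + -1 = 0) = -1 (attained at k = 1)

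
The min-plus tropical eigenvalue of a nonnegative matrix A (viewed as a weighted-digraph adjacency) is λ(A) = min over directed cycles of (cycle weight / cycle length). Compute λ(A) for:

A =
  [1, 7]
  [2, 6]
λ(A) = 1

Enumerate directed cycles and compute their means (weight / length). Sample:
  cycle 0 → 0: weight = 1, length = 1, mean = 1/1 ≈ 1.000
  cycle 1 → 1: weight = 6, length = 1, mean = 6/1 ≈ 6.000
  cycle 0 → 1 → 0: weight = 9, length = 2, mean = 9/2 ≈ 4.500
  cycle 1 → 0 → 1: weight = 9, length = 2, mean = 9/2 ≈ 4.500
Minimum mean = 1.000, attained e.g. along the cycle 0 → 0 with weight 1 and length 1. So λ(A) = 1/1 = 1.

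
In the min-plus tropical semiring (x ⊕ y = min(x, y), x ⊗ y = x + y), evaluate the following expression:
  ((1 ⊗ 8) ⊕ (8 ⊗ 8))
((1 ⊗ 8) ⊕ (8 ⊗ 8)) = 9

Expand innermost to outermost. Recall ⊕ takes the minimum of its arguments and ⊗ takes their sum. Working out the expression ((1 ⊗ 8) ⊕ (8 ⊗ 8)) gives 9.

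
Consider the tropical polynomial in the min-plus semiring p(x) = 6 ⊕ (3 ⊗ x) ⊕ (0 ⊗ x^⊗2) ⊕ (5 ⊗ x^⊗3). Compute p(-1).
p(-1) = -2

A tropical monomial a ⊗ x^⊗i evaluates to a + i · x. Evaluating each term at x = -1:
  Term 0 contributes 6 + 0 · -1 = 6
  Term 1 contributes 3 + 1 · -1 = 2
  Term 2 contributes 0 + 2 · -1 = -2
  Term 3 contributes 5 + 3 · -1 = 2
p(-1) = ⊕ of these = min[6, 2, -2, 2] = -2.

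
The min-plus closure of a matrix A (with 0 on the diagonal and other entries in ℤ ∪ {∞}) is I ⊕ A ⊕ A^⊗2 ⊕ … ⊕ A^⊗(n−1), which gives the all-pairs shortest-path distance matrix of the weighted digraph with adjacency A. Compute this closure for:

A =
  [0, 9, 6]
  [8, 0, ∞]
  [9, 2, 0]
Closure =
  [0, 8, 6]
  [8, 0, 14]
  [9, 2, 0]

This is the Floyd-Warshall all-pairs shortest-path computation. For each intermediate vertex k = 0, 1, …, 2, update dist[i][j] ← min(dist[i][j], dist[i][k] + dist[k][j]). The final matrix gives, for each (i, j), the minimum total weight of any directed path from i to j (possibly empty when i = j).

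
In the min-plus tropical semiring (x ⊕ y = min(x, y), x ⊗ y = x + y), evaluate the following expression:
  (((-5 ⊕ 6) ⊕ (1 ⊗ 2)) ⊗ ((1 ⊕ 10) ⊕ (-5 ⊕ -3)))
(((-5 ⊕ 6) ⊕ (1 ⊗ 2)) ⊗ ((1 ⊕ 10) ⊕ (-5 ⊕ -3))) = -10

Expand innermost to outermost. Recall ⊕ takes the minimum of its arguments and ⊗ takes their sum. Working out the expression (((-5 ⊕ 6) ⊕ (1 ⊗ 2)) ⊗ ((1 ⊕ 10) ⊕ (-5 ⊕ -3))) gives -10.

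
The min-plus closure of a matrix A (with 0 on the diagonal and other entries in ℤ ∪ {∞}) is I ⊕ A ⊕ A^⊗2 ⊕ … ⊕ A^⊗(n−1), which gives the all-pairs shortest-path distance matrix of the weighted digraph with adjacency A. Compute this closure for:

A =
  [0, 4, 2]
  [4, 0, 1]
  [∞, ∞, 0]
Closure =
  [0, 4, 2]
  [4, 0, 1]
  [∞, ∞, 0]

This is the Floyd-Warshall all-pairs shortest-path computation. For each intermediate vertex k = 0, 1, …, 2, update dist[i][j] ← min(dist[i][j], dist[i][k] + dist[k][j]). The final matrix gives, for each (i, j), the minimum total weight of any directed path from i to j (possibly empty when i = j).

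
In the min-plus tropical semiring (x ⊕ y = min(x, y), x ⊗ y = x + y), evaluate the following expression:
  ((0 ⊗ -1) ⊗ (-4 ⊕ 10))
((0 ⊗ -1) ⊗ (-4 ⊕ 10)) = -5

Expand innermost to outermost. Recall ⊕ takes the minimum of its arguments and ⊗ takes their sum. Working out the expression ((0 ⊗ -1) ⊗ (-4 ⊕ 10)) gives -5.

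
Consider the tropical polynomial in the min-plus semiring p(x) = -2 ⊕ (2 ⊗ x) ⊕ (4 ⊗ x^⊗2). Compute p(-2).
p(-2) = -2

A tropical monomial a ⊗ x^⊗i evaluates to a + i · x. Evaluating each term at x = -2:
  Term 0 contributes -2 + 0 · -2 = -2
  Term 1 contributes 2 + 1 · -2 = 0
  Term 2 contributes 4 + 2 · -2 = 0
p(-2) = ⊕ of these = min[-2, 0, 0] = -2.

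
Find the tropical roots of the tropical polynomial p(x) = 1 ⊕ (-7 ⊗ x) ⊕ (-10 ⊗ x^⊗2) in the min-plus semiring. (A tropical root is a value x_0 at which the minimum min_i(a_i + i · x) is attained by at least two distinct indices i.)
Roots: {3, 8}

Each tropical root is a break point of the lower envelope of the lines y = a_i + i · x (there are 3 lines, with slopes 0, 1, ..., 2). Only the lines that attain the minimum somewhere contribute to roots; other lines are dominated. Here the surviving (envelope) indices are i = 2, i = 1, i = 0.
Intersections between consecutive envelope lines give the roots: for adjacent envelope indices i < j the intersection is x = (a_i − a_j) / (j − i). Reading off the sorted break points: {3, 8}.
Verification: at each break x_0, at least two indices attain the minimum of min_i(a_i + i · x_0).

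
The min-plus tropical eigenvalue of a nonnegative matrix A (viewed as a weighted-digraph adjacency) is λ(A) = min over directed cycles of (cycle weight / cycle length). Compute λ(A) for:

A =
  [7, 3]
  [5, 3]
λ(A) = 3

Enumerate directed cycles and compute their means (weight / length). Sample:
  cycle 0 → 0: weight = 7, length = 1, mean = 7/1 ≈ 7.000
  cycle 1 → 1: weight = 3, length = 1, mean = 3/1 ≈ 3.000
  cycle 0 → 1 → 0: weight = 8, length = 2, mean = 8/2 ≈ 4.000
  cycle 1 → 0 → 1: weight = 8, length = 2, mean = 8/2 ≈ 4.000
Minimum mean = 3.000, attained e.g. along the cycle 1 → 1 with weight 3 and length 1. So λ(A) = 3/1 = 3.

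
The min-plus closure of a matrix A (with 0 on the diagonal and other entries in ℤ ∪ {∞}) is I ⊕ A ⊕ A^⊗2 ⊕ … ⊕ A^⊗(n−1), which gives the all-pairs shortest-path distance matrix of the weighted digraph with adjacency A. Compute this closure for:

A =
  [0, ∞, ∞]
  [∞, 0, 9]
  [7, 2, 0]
Closure =
  [0, ∞, ∞]
  [16, 0, 9]
  [7, 2, 0]

This is the Floyd-Warshall all-pairs shortest-path computation. For each intermediate vertex k = 0, 1, …, 2, update dist[i][j] ← min(dist[i][j], dist[i][k] + dist[k][j]). The final matrix gives, for each (i, j), the minimum total weight of any directed path from i to j (possibly empty when i = j).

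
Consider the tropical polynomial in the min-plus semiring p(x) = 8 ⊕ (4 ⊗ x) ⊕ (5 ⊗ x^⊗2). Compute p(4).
p(4) = 8

A tropical monomial a ⊗ x^⊗i evaluates to a + i · x. Evaluating each term at x = 4:
  Term 0 contributes 8 + 0 · 4 = 8
  Term 1 contributes 4 + 1 · 4 = 8
  Term 2 contributes 5 + 2 · 4 = 13
p(4) = ⊕ of these = min[8, 8, 13] = 8.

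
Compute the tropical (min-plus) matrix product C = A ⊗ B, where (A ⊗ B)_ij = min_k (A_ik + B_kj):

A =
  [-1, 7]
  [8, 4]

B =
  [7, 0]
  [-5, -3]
A ⊗ B =
  [2, -1]
  [-1, 1]

Apply the min-plus product entry-by-entry:
  C[0][0] = min over k of (A[0][0] + B[0][0] = -1 + 7 = 6, A[0][1] + B[1][0] = 7 + -5 = 2) = 2 (attained at k = 1)
  C[0][1] = min over k of (A[0][0] + B[0][1] = -1 + 0 = -1, A[0][1] + B[1][1] = 7 + -3 = 4) = -1 (attained at k = 0)
  C[1][0] = min over k of (A[1][0] + B[0][0] = 8 + 7 = 15, A[1][1] + B[1][0] = 4 + -5 = -1) = -1 (attained at k = 1)
  C[1][1] = min over k of (A[1][0] + B[0][1] = 8 + 0 = 8, A[1][1] + B[1][1] = 4 + -3 = 1) = 1 (attained at k = 1)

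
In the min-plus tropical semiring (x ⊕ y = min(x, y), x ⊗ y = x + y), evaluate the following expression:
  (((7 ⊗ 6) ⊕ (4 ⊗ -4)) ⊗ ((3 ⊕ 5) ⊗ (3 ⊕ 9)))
(((7 ⊗ 6) ⊕ (4 ⊗ -4)) ⊗ ((3 ⊕ 5) ⊗ (3 ⊕ 9))) = 6

Expand innermost to outermost. Recall ⊕ takes the minimum of its arguments and ⊗ takes their sum. Working out the expression (((7 ⊗ 6) ⊕ (4 ⊗ -4)) ⊗ ((3 ⊕ 5) ⊗ (3 ⊕ 9))) gives 6.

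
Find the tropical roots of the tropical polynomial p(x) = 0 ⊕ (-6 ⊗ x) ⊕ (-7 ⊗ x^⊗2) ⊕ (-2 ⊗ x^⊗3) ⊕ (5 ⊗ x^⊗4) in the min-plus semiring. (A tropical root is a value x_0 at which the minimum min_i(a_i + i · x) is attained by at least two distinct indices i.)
Roots: {-7, -5, 1, 6}

Each tropical root is a break point of the lower envelope of the lines y = a_i + i · x (there are 5 lines, with slopes 0, 1, ..., 4). Only the lines that attain the minimum somewhere contribute to roots; other lines are dominated. Here the surviving (envelope) indices are i = 4, i = 3, i = 2, i = 1, i = 0.
Intersections between consecutive envelope lines give the roots: for adjacent envelope indices i < j the intersection is x = (a_i − a_j) / (j − i). Reading off the sorted break points: {-7, -5, 1, 6}.
Verification: at each break x_0, at least two indices attain the minimum of min_i(a_i + i · x_0).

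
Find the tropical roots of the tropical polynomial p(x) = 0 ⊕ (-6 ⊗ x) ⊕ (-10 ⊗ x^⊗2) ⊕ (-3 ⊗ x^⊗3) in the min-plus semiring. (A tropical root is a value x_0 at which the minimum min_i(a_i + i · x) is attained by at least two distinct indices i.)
Roots: {-7, 4, 6}

Each tropical root is a break point of the lower envelope of the lines y = a_i + i · x (there are 4 lines, with slopes 0, 1, ..., 3). Only the lines that attain the minimum somewhere contribute to roots; other lines are dominated. Here the surviving (envelope) indices are i = 3, i = 2, i = 1, i = 0.
Intersections between consecutive envelope lines give the roots: for adjacent envelope indices i < j the intersection is x = (a_i − a_j) / (j − i). Reading off the sorted break points: {-7, 4, 6}.
Verification: at each break x_0, at least two indices attain the minimum of min_i(a_i + i · x_0).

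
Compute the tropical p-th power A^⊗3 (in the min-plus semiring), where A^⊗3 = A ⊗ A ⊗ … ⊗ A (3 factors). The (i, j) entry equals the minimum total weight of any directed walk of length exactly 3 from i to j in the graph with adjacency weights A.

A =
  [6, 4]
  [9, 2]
A^⊗3 =
  [15, 8]
  [13, 6]

Each entry (A^⊗3)_ij equals the minimum over all length-3 walks i = v_0 → v_1 → … → v_3 = j of Σ_t A[v_t][v_{t+1}]. For example, for (i, j) = (0, 1) we minimise over 4 possible intermediate vertex sequences; the minimum is 8, attained along the walk 0 → 1 → 1 → 1.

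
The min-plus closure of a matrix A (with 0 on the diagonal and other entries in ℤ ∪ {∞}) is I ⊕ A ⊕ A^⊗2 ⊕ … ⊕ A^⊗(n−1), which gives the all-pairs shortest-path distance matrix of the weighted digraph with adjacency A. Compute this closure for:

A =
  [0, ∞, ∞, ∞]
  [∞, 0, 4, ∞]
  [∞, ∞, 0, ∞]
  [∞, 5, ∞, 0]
Closure =
  [0, ∞, ∞, ∞]
  [∞, 0, 4, ∞]
  [∞, ∞, 0, ∞]
  [∞, 5, 9, 0]

This is the Floyd-Warshall all-pairs shortest-path computation. For each intermediate vertex k = 0, 1, …, 3, update dist[i][j] ← min(dist[i][j], dist[i][k] + dist[k][j]). The final matrix gives, for each (i, j), the minimum total weight of any directed path from i to j (possibly empty when i = j).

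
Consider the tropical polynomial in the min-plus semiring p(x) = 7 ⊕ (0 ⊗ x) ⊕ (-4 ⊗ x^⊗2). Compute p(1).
p(1) = -2

A tropical monomial a ⊗ x^⊗i evaluates to a + i · x. Evaluating each term at x = 1:
  Term 0 contributes 7 + 0 · 1 = 7
  Term 1 contributes 0 + 1 · 1 = 1
  Term 2 contributes -4 + 2 · 1 = -2
p(1) = ⊕ of these = min[7, 1, -2] = -2.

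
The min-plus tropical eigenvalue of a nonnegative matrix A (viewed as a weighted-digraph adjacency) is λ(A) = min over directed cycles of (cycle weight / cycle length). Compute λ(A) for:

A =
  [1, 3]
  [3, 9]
λ(A) = 1

Enumerate directed cycles and compute their means (weight / length). Sample:
  cycle 0 → 0: weight = 1, length = 1, mean = 1/1 ≈ 1.000
  cycle 1 → 1: weight = 9, length = 1, mean = 9/1 ≈ 9.000
  cycle 0 → 1 → 0: weight = 6, length = 2, mean = 6/2 ≈ 3.000
  cycle 1 → 0 → 1: weight = 6, length = 2, mean = 6/2 ≈ 3.000
Minimum mean = 1.000, attained e.g. along the cycle 0 → 0 with weight 1 and length 1. So λ(A) = 1/1 = 1.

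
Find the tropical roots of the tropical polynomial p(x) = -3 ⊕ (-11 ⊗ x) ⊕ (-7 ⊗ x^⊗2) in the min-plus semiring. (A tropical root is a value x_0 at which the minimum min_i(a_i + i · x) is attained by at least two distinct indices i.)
Roots: {-4, 8}

Each tropical root is a break point of the lower envelope of the lines y = a_i + i · x (there are 3 lines, with slopes 0, 1, ..., 2). Only the lines that attain the minimum somewhere contribute to roots; other lines are dominated. Here the surviving (envelope) indices are i = 2, i = 1, i = 0.
Intersections between consecutive envelope lines give the roots: for adjacent envelope indices i < j the intersection is x = (a_i − a_j) / (j − i). Reading off the sorted break points: {-4, 8}.
Verification: at each break x_0, at least two indices attain the minimum of min_i(a_i + i · x_0).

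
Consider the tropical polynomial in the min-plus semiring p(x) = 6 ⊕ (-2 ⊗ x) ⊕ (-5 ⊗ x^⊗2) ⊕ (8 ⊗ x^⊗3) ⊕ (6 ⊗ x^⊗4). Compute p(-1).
p(-1) = -7

A tropical monomial a ⊗ x^⊗i evaluates to a + i · x. Evaluating each term at x = -1:
  Term 0 contributes 6 + 0 · -1 = 6
  Term 1 contributes -2 + 1 · -1 = -3
  Term 2 contributes -5 + 2 · -1 = -7
  Term 3 contributes 8 + 3 · -1 = 5
  Term 4 contributes 6 + 4 · -1 = 2
p(-1) = ⊕ of these = min[6, -3, -7, 5, 2] = -7.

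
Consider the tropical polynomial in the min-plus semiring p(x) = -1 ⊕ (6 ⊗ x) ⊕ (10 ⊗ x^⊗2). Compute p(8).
p(8) = -1

A tropical monomial a ⊗ x^⊗i evaluates to a + i · x. Evaluating each term at x = 8:
  Term 0 contributes -1 + 0 · 8 = -1
  Term 1 contributes 6 + 1 · 8 = 14
  Term 2 contributes 10 + 2 · 8 = 26
p(8) = ⊕ of these = min[-1, 14, 26] = -1.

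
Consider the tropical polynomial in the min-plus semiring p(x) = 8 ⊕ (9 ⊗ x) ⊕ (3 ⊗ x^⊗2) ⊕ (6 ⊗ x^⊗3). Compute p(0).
p(0) = 3

A tropical monomial a ⊗ x^⊗i evaluates to a + i · x. Evaluating each term at x = 0:
  Term 0 contributes 8 + 0 · 0 = 8
  Term 1 contributes 9 + 1 · 0 = 9
  Term 2 contributes 3 + 2 · 0 = 3
  Term 3 contributes 6 + 3 · 0 = 6
p(0) = ⊕ of these = min[8, 9, 3, 6] = 3.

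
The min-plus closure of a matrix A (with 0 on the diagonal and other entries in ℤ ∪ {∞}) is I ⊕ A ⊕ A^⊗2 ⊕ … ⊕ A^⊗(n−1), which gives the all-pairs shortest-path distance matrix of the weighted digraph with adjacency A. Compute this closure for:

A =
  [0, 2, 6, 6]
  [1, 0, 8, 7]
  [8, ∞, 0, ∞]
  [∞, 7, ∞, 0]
Closure =
  [0, 2, 6, 6]
  [1, 0, 7, 7]
  [8, 10, 0, 14]
  [8, 7, 14, 0]

This is the Floyd-Warshall all-pairs shortest-path computation. For each intermediate vertex k = 0, 1, …, 3, update dist[i][j] ← min(dist[i][j], dist[i][k] + dist[k][j]). The final matrix gives, for each (i, j), the minimum total weight of any directed path from i to j (possibly empty when i = j).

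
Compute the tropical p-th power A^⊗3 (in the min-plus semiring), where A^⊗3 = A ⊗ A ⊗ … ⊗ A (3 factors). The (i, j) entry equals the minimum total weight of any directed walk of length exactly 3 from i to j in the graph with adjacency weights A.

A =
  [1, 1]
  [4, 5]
A^⊗3 =
  [3, 3]
  [6, 6]

Each entry (A^⊗3)_ij equals the minimum over all length-3 walks i = v_0 → v_1 → … → v_3 = j of Σ_t A[v_t][v_{t+1}]. For example, for (i, j) = (0, 1) we minimise over 4 possible intermediate vertex sequences; the minimum is 3, attained along the walk 0 → 0 → 0 → 1.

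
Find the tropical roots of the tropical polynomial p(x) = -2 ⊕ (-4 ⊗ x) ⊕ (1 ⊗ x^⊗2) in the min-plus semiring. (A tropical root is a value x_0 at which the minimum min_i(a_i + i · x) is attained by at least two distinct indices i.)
Roots: {-5, 2}

Each tropical root is a break point of the lower envelope of the lines y = a_i + i · x (there are 3 lines, with slopes 0, 1, ..., 2). Only the lines that attain the minimum somewhere contribute to roots; other lines are dominated. Here the surviving (envelope) indices are i = 2, i = 1, i = 0.
Intersections between consecutive envelope lines give the roots: for adjacent envelope indices i < j the intersection is x = (a_i − a_j) / (j − i). Reading off the sorted break points: {-5, 2}.
Verification: at each break x_0, at least two indices attain the minimum of min_i(a_i + i · x_0).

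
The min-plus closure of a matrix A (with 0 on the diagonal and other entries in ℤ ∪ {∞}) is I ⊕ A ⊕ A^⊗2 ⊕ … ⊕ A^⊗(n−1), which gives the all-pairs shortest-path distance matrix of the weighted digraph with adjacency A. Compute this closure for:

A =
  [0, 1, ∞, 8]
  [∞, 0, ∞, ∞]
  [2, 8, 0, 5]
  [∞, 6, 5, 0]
Closure =
  [0, 1, 13, 8]
  [∞, 0, ∞, ∞]
  [2, 3, 0, 5]
  [7, 6, 5, 0]

This is the Floyd-Warshall all-pairs shortest-path computation. For each intermediate vertex k = 0, 1, …, 3, update dist[i][j] ← min(dist[i][j], dist[i][k] + dist[k][j]). The final matrix gives, for each (i, j), the minimum total weight of any directed path from i to j (possibly empty when i = j).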